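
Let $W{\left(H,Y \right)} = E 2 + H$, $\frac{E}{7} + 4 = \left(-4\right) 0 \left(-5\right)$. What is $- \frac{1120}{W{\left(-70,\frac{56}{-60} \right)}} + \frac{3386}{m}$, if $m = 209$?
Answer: $\frac{47194}{1881} \approx 25.09$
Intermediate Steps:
$E = -28$ ($E = -28 + 7 \left(-4\right) 0 \left(-5\right) = -28 + 7 \cdot 0 \left(-5\right) = -28 + 7 \cdot 0 = -28 + 0 = -28$)
$W{\left(H,Y \right)} = -56 + H$ ($W{\left(H,Y \right)} = \left(-28\right) 2 + H = -56 + H$)
$- \frac{1120}{W{\left(-70,\frac{56}{-60} \right)}} + \frac{3386}{m} = - \frac{1120}{-56 - 70} + \frac{3386}{209} = - \frac{1120}{-126} + 3386 \cdot \frac{1}{209} = \left(-1120\right) \left(- \frac{1}{126}\right) + \frac{3386}{209} = \frac{80}{9} + \frac{3386}{209} = \frac{47194}{1881}$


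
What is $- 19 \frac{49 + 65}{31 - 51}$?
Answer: $\frac{1083}{10} \approx 108.3$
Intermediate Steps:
$- 19 \frac{49 + 65}{31 - 51} = - 19 \frac{114}{-20} = - 19 \cdot 114 \left(- \frac{1}{20}\right) = \left(-19\right) \left(- \frac{57}{10}\right) = \frac{1083}{10}$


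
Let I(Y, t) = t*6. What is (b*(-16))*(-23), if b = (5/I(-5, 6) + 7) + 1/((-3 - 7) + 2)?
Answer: 23230/9 ≈ 2581.1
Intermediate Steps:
I(Y, t) = 6*t
b = 505/72 (b = (5/((6*6)) + 7) + 1/((-3 - 7) + 2) = (5/36 + 7) + 1/(-10 + 2) = (5*(1/36) + 7) + 1/(-8) = (5/36 + 7) - 1/8 = 257/36 - 1/8 = 505/72 ≈ 7.0139)
(b*(-16))*(-23) = ((505/72)*(-16))*(-23) = -1010/9*(-23) = 23230/9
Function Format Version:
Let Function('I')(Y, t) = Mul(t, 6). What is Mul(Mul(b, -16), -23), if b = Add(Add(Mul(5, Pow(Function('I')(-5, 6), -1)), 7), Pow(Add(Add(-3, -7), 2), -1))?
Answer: Rational(23230, 9) ≈ 2581.1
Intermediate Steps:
Function('I')(Y, t) = Mul(6, t)
b = Rational(505, 72) (b = Add(Add(Mul(5, Pow(Mul(6, 6), -1)), 7), Pow(Add(Add(-3, -7), 2), -1)) = Add(Add(Mul(5, Pow(36, -1)), 7), Pow(Add(-10, 2), -1)) = Add(Add(Mul(5, Rational(1, 36)), 7), Pow(-8, -1)) = Add(Add(Rational(5, 36), 7), Rational(-1, 8)) = Add(Rational(257, 36), Rational(-1, 8)) = Rational(505, 72) ≈ 7.0139)
Mul(Mul(b, -16), -23) = Mul(Mul(Rational(505, 72), -16), -23) = Mul(Rational(-1010, 9), -23) = Rational(23230, 9)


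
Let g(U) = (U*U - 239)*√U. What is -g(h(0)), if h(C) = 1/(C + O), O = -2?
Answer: 955*I*√2/8 ≈ 168.82*I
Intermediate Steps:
h(C) = 1/(-2 + C) (h(C) = 1/(C - 2) = 1/(-2 + C))
g(U) = √U*(-239 + U²) (g(U) = (U² - 239)*√U = (-239 + U²)*√U = √U*(-239 + U²))
-g(h(0)) = -√(1/(-2 + 0))*(-239 + (1/(-2 + 0))²) = -√(1/(-2))*(-239 + (1/(-2))²) = -√(-½)*(-239 + (-½)²) = -I*√2/2*(-239 + ¼) = -I*√2/2*(-955)/4 = -(-955)*I*√2/8 = 955*I*√2/8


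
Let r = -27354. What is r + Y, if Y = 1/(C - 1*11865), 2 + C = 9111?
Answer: -75387625/2756 ≈ -27354.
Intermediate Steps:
C = 9109 (C = -2 + 9111 = 9109)
Y = -1/2756 (Y = 1/(9109 - 1*11865) = 1/(9109 - 11865) = 1/(-2756) = -1/2756 ≈ -0.00036284)
r + Y = -27354 - 1/2756 = -75387625/2756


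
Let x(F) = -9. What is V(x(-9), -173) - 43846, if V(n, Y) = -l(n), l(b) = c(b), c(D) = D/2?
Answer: -87683/2 ≈ -43842.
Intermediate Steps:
c(D) = D/2 (c(D) = D*(½) = D/2)
l(b) = b/2
V(n, Y) = -n/2
V(x(-9), -173) - 43846 = -½*(-9) - 43846 = 9/2 - 43846 = -87683/2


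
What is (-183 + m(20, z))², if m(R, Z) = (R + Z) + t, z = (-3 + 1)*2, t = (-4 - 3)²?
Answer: 13924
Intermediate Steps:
t = 49 (t = (-7)² = 49)
z = -4 (z = -2*2 = -4)
m(R, Z) = 49 + R + Z (m(R, Z) = (R + Z) + 49 = 49 + R + Z)
(-183 + m(20, z))² = (-183 + (49 + 20 - 4))² = (-183 + 65)² = (-118)² = 13924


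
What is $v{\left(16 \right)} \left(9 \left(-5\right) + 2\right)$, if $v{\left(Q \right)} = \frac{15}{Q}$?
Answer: $- \frac{645}{16} \approx -40.313$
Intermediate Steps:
$v{\left(16 \right)} \left(9 \left(-5\right) + 2\right) = \frac{15}{16} \left(9 \left(-5\right) + 2\right) = 15 \cdot \frac{1}{16} \left(-45 + 2\right) = \frac{15}{16} \left(-43\right) = - \frac{645}{16}$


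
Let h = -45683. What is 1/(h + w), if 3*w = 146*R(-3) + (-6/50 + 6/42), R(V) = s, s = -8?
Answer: -175/8062657 ≈ -2.1705e-5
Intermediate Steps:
R(V) = -8
w = -68132/175 (w = (146*(-8) + (-6/50 + 6/42))/3 = (-1168 + (-6*1/50 + 6*(1/42)))/3 = (-1168 + (-3/25 + 1/7))/3 = (-1168 + 4/175)/3 = (1/3)*(-204396/175) = -68132/175 ≈ -389.33)
1/(h + w) = 1/(-45683 - 68132/175) = 1/(-8062657/175) = -175/8062657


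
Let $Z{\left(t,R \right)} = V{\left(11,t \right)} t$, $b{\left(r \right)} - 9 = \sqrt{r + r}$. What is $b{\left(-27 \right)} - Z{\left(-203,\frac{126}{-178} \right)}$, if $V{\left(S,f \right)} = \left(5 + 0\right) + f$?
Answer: $-40185 + 3 i \sqrt{6} \approx -40185.0 + 7.3485 i$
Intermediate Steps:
$b{\left(r \right)} = 9 + \sqrt{2} \sqrt{r}$ ($b{\left(r \right)} = 9 + \sqrt{r + r} = 9 + \sqrt{2 r} = 9 + \sqrt{2} \sqrt{r}$)
$V{\left(S,f \right)} = 5 + f$
$Z{\left(t,R \right)} = t \left(5 + t\right)$ ($Z{\left(t,R \right)} = \left(5 + t\right) t = t \left(5 + t\right)$)
$b{\left(-27 \right)} - Z{\left(-203,\frac{126}{-178} \right)} = \left(9 + \sqrt{2} \sqrt{-27}\right) - - 203 \left(5 - 203\right) = \left(9 + \sqrt{2} \cdot 3 i \sqrt{3}\right) - \left(-203\right) \left(-198\right) = \left(9 + 3 i \sqrt{6}\right) - 40194 = -40185 + 3 i \sqrt{6}$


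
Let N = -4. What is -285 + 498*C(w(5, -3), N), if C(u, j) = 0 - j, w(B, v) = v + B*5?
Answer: 1707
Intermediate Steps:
w(B, v) = v + 5*B
C(u, j) = -j
-285 + 498*C(w(5, -3), N) = -285 + 498*(-1*(-4)) = -285 + 498*4 = -285 + 1992 = 1707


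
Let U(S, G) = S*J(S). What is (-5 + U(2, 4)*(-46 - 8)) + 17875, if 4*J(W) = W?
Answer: 17816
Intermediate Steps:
J(W) = W/4
U(S, G) = S**2/4 (U(S, G) = S*(S/4) = S**2/4)
(-5 + U(2, 4)*(-46 - 8)) + 17875 = (-5 + ((1/4)*2**2)*(-46 - 8)) + 17875 = (-5 + ((1/4)*4)*(-54)) + 17875 = (-5 + 1*(-54)) + 17875 = (-5 - 54) + 17875 = -59 + 17875 = 17816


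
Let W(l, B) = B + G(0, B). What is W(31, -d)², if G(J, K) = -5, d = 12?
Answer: 289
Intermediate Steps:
W(l, B) = -5 + B (W(l, B) = B - 5 = -5 + B)
W(31, -d)² = (-5 - 1*12)² = (-5 - 12)² = (-17)² = 289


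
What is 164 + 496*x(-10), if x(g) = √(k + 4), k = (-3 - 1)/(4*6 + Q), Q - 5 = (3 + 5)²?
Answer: 164 + 64*√2139/3 ≈ 1150.7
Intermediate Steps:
Q = 69 (Q = 5 + (3 + 5)² = 5 + 8² = 5 + 64 = 69)
k = -4/93 (k = (-3 - 1)/(4*6 + 69) = -4/(24 + 69) = -4/93 ≈ -0.043011)
x(g) = 4*√2139/93 (x(g) = √(-4/93 + 4) = √(368/93) = 4*√2139/93)
164 + 496*x(-10) = 164 + 496*(4*√2139/93) = 164 + 64*√2139/3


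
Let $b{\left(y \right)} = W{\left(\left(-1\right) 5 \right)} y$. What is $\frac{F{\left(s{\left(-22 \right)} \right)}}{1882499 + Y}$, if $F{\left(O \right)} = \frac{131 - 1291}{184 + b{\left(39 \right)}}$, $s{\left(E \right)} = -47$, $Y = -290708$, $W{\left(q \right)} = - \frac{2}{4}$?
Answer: $- \frac{2320}{523699239} \approx -4.43 \cdot 10^{-6}$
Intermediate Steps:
$W{\left(q \right)} = - \frac{1}{2}$ ($W{\left(q \right)} = \left(-2\right) \frac{1}{4} = - \frac{1}{2}$)
$b{\left(y \right)} = - \frac{y}{2}$
$F{\left(O \right)} = - \frac{2320}{329}$ ($F{\left(O \right)} = \frac{131 - 1291}{184 - \frac{39}{2}} = - \frac{1160}{184 - \frac{39}{2}} = - \frac{1160}{\frac{329}{2}} = \left(-1160\right) \frac{2}{329} = - \frac{2320}{329}$)
$\frac{F{\left(s{\left(-22 \right)} \right)}}{1882499 + Y} = - \frac{2320}{329 \left(1882499 - 290708\right)} = - \frac{2320}{329 \cdot 1591791} = \left(- \frac{2320}{329}\right) \frac{1}{1591791} = - \frac{2320}{523699239}$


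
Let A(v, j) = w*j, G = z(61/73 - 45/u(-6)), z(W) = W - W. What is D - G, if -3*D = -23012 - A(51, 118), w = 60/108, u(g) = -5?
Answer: 207698/27 ≈ 7692.5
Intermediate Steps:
w = 5/9 (w = 60*(1/108) = 5/9 ≈ 0.55556)
z(W) = 0
G = 0
A(v, j) = 5*j/9
D = 207698/27 (D = -(-23012 - 5*118/9)/3 = -(-23012 - 1*590/9)/3 = -(-23012 - 590/9)/3 = -⅓*(-207698/9) = 207698/27 ≈ 7692.5)
D - G = 207698/27 - 1*0 = 207698/27 + 0 = 207698/27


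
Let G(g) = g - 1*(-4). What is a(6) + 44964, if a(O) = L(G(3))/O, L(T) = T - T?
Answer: 44964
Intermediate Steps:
G(g) = 4 + g (G(g) = g + 4 = 4 + g)
L(T) = 0
a(O) = 0 (a(O) = 0/O = 0)
a(6) + 44964 = 0 + 44964 = 44964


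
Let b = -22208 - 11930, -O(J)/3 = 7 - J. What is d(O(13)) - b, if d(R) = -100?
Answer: 34038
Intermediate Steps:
O(J) = -21 + 3*J (O(J) = -3*(7 - J) = -21 + 3*J)
b = -34138
d(O(13)) - b = -100 - 1*(-34138) = -100 + 34138 = 34038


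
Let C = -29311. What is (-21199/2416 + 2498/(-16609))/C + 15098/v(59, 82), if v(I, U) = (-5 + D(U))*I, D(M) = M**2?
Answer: 17899823611222571/466259510329837264 ≈ 0.038390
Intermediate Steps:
v(I, U) = I*(-5 + U**2) (v(I, U) = (-5 + U**2)*I = I*(-5 + U**2))
(-21199/2416 + 2498/(-16609))/C + 15098/v(59, 82) = (-21199/2416 + 2498/(-16609))/(-29311) + 15098/((59*(-5 + 82**2))) = (-21199*1/2416 + 2498*(-1/16609))*(-1/29311) + 15098/((59*(-5 + 6724))) = (-21199/2416 - 2498/16609)*(-1/29311) + 15098/((59*6719)) = -358129359/40127344*(-1/29311) + 15098/396421 = 358129359/1176172579984 + 15098*(1/396421) = 358129359/1176172579984 + 15098/396421 = 17899823611222571/466259510329837264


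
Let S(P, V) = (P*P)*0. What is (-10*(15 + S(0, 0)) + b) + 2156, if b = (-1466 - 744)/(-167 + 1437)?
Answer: 254541/127 ≈ 2004.3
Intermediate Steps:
S(P, V) = 0 (S(P, V) = P**2*0 = 0)
b = -221/127 (b = -2210/1270 = -2210*1/1270 = -221/127 ≈ -1.7402)
(-10*(15 + S(0, 0)) + b) + 2156 = (-10*(15 + 0) - 221/127) + 2156 = (-10*15 - 221/127) + 2156 = (-150 - 221/127) + 2156 = -19271/127 + 2156 = 254541/127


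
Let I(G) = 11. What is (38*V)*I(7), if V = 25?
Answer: 10450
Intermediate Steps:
(38*V)*I(7) = (38*25)*11 = 950*11 = 10450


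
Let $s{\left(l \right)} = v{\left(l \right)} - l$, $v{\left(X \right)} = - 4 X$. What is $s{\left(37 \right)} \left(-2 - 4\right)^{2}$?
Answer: $-6660$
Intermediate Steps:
$s{\left(l \right)} = - 5 l$ ($s{\left(l \right)} = - 4 l - l = - 5 l$)
$s{\left(37 \right)} \left(-2 - 4\right)^{2} = \left(-5\right) 37 \left(-2 - 4\right)^{2} = - 185 \left(-6\right)^{2} = \left(-185\right) 36 = -6660$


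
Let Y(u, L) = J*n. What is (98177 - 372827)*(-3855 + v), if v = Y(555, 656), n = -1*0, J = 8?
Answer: 1058775750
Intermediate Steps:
n = 0
Y(u, L) = 0 (Y(u, L) = 8*0 = 0)
v = 0
(98177 - 372827)*(-3855 + v) = (98177 - 372827)*(-3855 + 0) = -274650*(-3855) = 1058775750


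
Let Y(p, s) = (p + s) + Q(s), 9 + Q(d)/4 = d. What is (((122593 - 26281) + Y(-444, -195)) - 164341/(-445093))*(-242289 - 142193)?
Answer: -16232965009330244/445093 ≈ -3.6471e+10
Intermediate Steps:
Q(d) = -36 + 4*d
Y(p, s) = -36 + p + 5*s (Y(p, s) = (p + s) + (-36 + 4*s) = -36 + p + 5*s)
(((122593 - 26281) + Y(-444, -195)) - 164341/(-445093))*(-242289 - 142193) = (((122593 - 26281) + (-36 - 444 + 5*(-195))) - 164341/(-445093))*(-242289 - 142193) = ((96312 + (-36 - 444 - 975)) - 164341*(-1/445093))*(-384482) = ((96312 - 1455) + 164341/445093)*(-384482) = (94857 + 164341/445093)*(-384482) = (42220351042/445093)*(-384482) = -16232965009330244/445093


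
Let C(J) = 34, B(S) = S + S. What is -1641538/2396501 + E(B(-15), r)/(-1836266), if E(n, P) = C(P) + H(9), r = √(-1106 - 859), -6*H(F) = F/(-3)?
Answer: -6028766192785/8801226610532 ≈ -0.68499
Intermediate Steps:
B(S) = 2*S
H(F) = F/18 (H(F) = -F/(6*(-3)) = -F*(-1)/(6*3) = -(-1)*F/18 = F/18)
r = I*√1965 (r = √(-1965) = I*√1965 ≈ 44.328*I)
E(n, P) = 69/2 (E(n, P) = 34 + (1/18)*9 = 34 + ½ = 69/2)
-1641538/2396501 + E(B(-15), r)/(-1836266) = -1641538/2396501 + (69/2)/(-1836266) = -1641538*1/2396501 + (69/2)*(-1/1836266) = -1641538/2396501 - 69/3672532 = -6028766192785/8801226610532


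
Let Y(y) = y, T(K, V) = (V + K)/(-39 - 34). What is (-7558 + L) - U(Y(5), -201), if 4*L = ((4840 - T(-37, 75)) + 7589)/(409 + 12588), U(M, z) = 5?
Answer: -28701615457/3795124 ≈ -7562.8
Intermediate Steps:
T(K, V) = -K/73 - V/73 (T(K, V) = (K + V)/(-73) = (K + V)*(-1/73) = -K/73 - V/73)
L = 907355/3795124 (L = (((4840 - (-1/73*(-37) - 1/73*75)) + 7589)/(409 + 12588))/4 = (((4840 - (37/73 - 75/73)) + 7589)/12997)/4 = (((4840 - 1*(-38/73)) + 7589)*(1/12997))/4 = (((4840 + 38/73) + 7589)*(1/12997))/4 = ((353358/73 + 7589)*(1/12997))/4 = ((907355/73)*(1/12997))/4 = (1/4)*(907355/948781) = 907355/3795124 ≈ 0.23908)
(-7558 + L) - U(Y(5), -201) = (-7558 + 907355/3795124) - 1*5 = -28682639837/3795124 - 5 = -28701615457/3795124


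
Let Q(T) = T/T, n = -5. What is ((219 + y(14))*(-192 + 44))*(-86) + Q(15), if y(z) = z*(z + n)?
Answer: 4391161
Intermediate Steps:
Q(T) = 1
y(z) = z*(-5 + z) (y(z) = z*(z - 5) = z*(-5 + z))
((219 + y(14))*(-192 + 44))*(-86) + Q(15) = ((219 + 14*(-5 + 14))*(-192 + 44))*(-86) + 1 = ((219 + 14*9)*(-148))*(-86) + 1 = ((219 + 126)*(-148))*(-86) + 1 = (345*(-148))*(-86) + 1 = -51060*(-86) + 1 = 4391160 + 1 = 4391161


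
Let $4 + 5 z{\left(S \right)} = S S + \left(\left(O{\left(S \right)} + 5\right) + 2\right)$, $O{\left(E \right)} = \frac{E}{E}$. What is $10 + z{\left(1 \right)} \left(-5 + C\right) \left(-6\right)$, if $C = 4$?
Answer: $16$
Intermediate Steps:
$O{\left(E \right)} = 1$
$z{\left(S \right)} = \frac{4}{5} + \frac{S^{2}}{5}$ ($z{\left(S \right)} = - \frac{4}{5} + \frac{S S + \left(\left(1 + 5\right) + 2\right)}{5} = - \frac{4}{5} + \frac{S^{2} + \left(6 + 2\right)}{5} = - \frac{4}{5} + \frac{S^{2} + 8}{5} = - \frac{4}{5} + \frac{8 + S^{2}}{5} = - \frac{4}{5} + \left(\frac{8}{5} + \frac{S^{2}}{5}\right) = \frac{4}{5} + \frac{S^{2}}{5}$)
$10 + z{\left(1 \right)} \left(-5 + C\right) \left(-6\right) = 10 + \left(\frac{4}{5} + \frac{1^{2}}{5}\right) \left(-5 + 4\right) \left(-6\right) = 10 + \left(\frac{4}{5} + \frac{1}{5} \cdot 1\right) \left(\left(-1\right) \left(-6\right)\right) = 10 + \left(\frac{4}{5} + \frac{1}{5}\right) 6 = 10 + 1 \cdot 6 = 10 + 6 = 16$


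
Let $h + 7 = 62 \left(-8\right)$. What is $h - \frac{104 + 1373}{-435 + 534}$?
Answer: $- \frac{51274}{99} \approx -517.92$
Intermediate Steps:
$h = -503$ ($h = -7 + 62 \left(-8\right) = -7 - 496 = -503$)
$h - \frac{104 + 1373}{-435 + 534} = -503 - \frac{104 + 1373}{-435 + 534} = -503 - \frac{1477}{99} = - \frac{51274}{99}$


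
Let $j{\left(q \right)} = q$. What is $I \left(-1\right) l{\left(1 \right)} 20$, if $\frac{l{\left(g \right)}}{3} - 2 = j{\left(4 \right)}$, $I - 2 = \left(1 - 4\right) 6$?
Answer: $5760$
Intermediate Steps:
$I = -16$ ($I = 2 + \left(1 - 4\right) 6 = 2 - 18 = -16$)
$l{\left(g \right)} = 18$ ($l{\left(g \right)} = 6 + 3 \cdot 4 = 6 + 12 = 18$)
$I \left(-1\right) l{\left(1 \right)} 20 = \left(-16\right) \left(-1\right) 18 \cdot 20 = 16 \cdot 18 \cdot 20 = 288 \cdot 20 = 5760$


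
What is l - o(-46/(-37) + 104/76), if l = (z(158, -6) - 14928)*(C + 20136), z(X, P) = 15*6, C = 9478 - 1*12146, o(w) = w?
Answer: -182210701188/703 ≈ -2.5919e+8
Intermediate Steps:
C = -2668 (C = 9478 - 12146 = -2668)
z(X, P) = 90
l = -259190184 (l = (90 - 14928)*(-2668 + 20136) = -14838*17468 = -259190184)
l - o(-46/(-37) + 104/76) = -259190184 - (-46/(-37) + 104/76) = -259190184 - (-46*(-1/37) + 104*(1/76)) = -259190184 - (46/37 + 26/19) = -259190184 - 1*1836/703 = -259190184 - 1836/703 = -182210701188/703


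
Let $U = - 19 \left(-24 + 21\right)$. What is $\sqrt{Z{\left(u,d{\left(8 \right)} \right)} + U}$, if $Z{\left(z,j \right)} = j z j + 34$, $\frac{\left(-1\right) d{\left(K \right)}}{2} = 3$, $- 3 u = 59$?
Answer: $i \sqrt{617} \approx 24.839 i$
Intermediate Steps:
$u = - \frac{59}{3}$ ($u = \left(- \frac{1}{3}\right) 59 = - \frac{59}{3} \approx -19.667$)
$d{\left(K \right)} = -6$ ($d{\left(K \right)} = \left(-2\right) 3 = -6$)
$U = 57$ ($U = \left(-19\right) \left(-3\right) = 57$)
$Z{\left(z,j \right)} = 34 + z j^{2}$ ($Z{\left(z,j \right)} = z j^{2} + 34 = 34 + z j^{2}$)
$\sqrt{Z{\left(u,d{\left(8 \right)} \right)} + U} = \sqrt{\left(34 - \frac{59 \left(-6\right)^{2}}{3}\right) + 57} = \sqrt{\left(34 - 708\right) + 57} = \sqrt{-674 + 57} = \sqrt{-617} = i \sqrt{617}$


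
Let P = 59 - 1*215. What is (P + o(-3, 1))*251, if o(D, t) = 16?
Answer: -35140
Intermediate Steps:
P = -156 (P = 59 - 215 = -156)
(P + o(-3, 1))*251 = (-156 + 16)*251 = -140*251 = -35140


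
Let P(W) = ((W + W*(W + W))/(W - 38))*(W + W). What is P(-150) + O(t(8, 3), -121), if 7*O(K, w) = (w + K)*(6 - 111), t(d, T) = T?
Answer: 3446940/47 ≈ 73339.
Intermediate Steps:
O(K, w) = -15*K - 15*w (O(K, w) = ((w + K)*(6 - 111))/7 = ((K + w)*(-105))/7 = (-105*K - 105*w)/7 = -15*K - 15*w)
P(W) = 2*W*(W + 2*W²)/(-38 + W) (P(W) = ((W + W*(2*W))/(-38 + W))*(2*W) = ((W + 2*W²)/(-38 + W))*(2*W) = 2*W*(W + 2*W²)/(-38 + W))
P(-150) + O(t(8, 3), -121) = (-150)²*(2 + 4*(-150))/(-38 - 150) + (-15*3 - 15*(-121)) = 22500*(2 - 600)/(-188) + (-45 + 1815) = 22500*(-1/188)*(-598) + 1770 = 3363750/47 + 1770 = 3446940/47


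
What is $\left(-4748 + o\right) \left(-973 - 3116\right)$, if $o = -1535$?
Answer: $25691187$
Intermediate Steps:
$\left(-4748 + o\right) \left(-973 - 3116\right) = \left(-4748 - 1535\right) \left(-973 - 3116\right) = \left(-6283\right) \left(-4089\right) = 25691187$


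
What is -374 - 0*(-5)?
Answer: -374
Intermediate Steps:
-374 - 0*(-5) = -374 - 1*0 = -374 + 0 = -374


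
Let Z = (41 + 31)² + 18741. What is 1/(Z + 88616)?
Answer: 1/112541 ≈ 8.8856e-6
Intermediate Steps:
Z = 23925 (Z = 72² + 18741 = 5184 + 18741 = 23925)
1/(Z + 88616) = 1/(23925 + 88616) = 1/112541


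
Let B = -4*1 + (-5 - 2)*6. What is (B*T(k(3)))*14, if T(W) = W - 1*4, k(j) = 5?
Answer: -644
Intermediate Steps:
T(W) = -4 + W (T(W) = W - 4 = -4 + W)
B = -46 (B = -4 - 7*6 = -4 - 42 = -46)
(B*T(k(3)))*14 = -46*(-4 + 5)*14 = -46*1*14 = -46*14 = -644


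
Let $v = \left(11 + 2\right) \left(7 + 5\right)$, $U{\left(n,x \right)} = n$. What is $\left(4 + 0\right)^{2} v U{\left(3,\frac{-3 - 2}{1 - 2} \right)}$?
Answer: $7488$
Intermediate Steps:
$v = 156$ ($v = 13 \cdot 12 = 156$)
$\left(4 + 0\right)^{2} v U{\left(3,\frac{-3 - 2}{1 - 2} \right)} = \left(4 + 0\right)^{2} \cdot 156 \cdot 3 = 4^{2} \cdot 156 \cdot 3 = 16 \cdot 156 \cdot 3 = 2496 \cdot 3 = 7488$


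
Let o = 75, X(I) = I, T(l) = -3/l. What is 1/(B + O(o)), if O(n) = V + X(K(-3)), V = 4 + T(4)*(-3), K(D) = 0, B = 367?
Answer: 4/1493 ≈ 0.0026792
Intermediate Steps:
V = 25/4 (V = 4 - 3/4*(-3) = 4 - 3*¼*(-3) = 4 - ¾*(-3) = 4 + 9/4 = 25/4 ≈ 6.2500)
O(n) = 25/4 (O(n) = 25/4 + 0 = 25/4)
1/(B + O(o)) = 1/(367 + 25/4) = 1/(1493/4) = 4/1493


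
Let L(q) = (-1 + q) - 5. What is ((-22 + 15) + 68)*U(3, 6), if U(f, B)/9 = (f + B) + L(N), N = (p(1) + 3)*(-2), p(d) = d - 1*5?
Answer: 2745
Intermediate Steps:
p(d) = -5 + d (p(d) = d - 5 = -5 + d)
N = 2 (N = ((-5 + 1) + 3)*(-2) = (-4 + 3)*(-2) = -1*(-2) = 2)
L(q) = -6 + q
U(f, B) = -36 + 9*B + 9*f (U(f, B) = 9*((f + B) + (-6 + 2)) = 9*((B + f) - 4) = 9*(-4 + B + f) = -36 + 9*B + 9*f)
((-22 + 15) + 68)*U(3, 6) = ((-22 + 15) + 68)*(-36 + 9*6 + 9*3) = (-7 + 68)*(-36 + 54 + 27) = 61*45 = 2745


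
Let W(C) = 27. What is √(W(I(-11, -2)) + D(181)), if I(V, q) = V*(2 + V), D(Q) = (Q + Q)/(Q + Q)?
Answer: 2*√7 ≈ 5.2915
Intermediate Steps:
D(Q) = 1 (D(Q) = (2*Q)/((2*Q)) = (2*Q)*(1/(2*Q)) = 1)
√(W(I(-11, -2)) + D(181)) = √(27 + 1) = √28 = 2*√7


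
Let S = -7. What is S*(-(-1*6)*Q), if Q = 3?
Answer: -126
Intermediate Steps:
S*(-(-1*6)*Q) = -(-7)*-1*6*3 = -(-7)*(-6*3) = -(-7)*(-18) = -7*18 = -126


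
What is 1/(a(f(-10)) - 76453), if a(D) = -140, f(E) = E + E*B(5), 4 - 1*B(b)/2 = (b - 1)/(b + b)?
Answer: -1/76593 ≈ -1.3056e-5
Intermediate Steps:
B(b) = 8 - (-1 + b)/b (B(b) = 8 - 2*(b - 1)/(b + b) = 8 - 2*(-1 + b)/(2*b) = 8 - 2*(-1 + b)*1/(2*b) = 8 - (-1 + b)/b)
f(E) = 41*E/5 (f(E) = E + E*(7 + 1/5) = E + E*(36/5) = E + 36*E/5 = 41*E/5)
1/(a(f(-10)) - 76453) = 1/(-140 - 76453) = 1/(-76593) = -1/76593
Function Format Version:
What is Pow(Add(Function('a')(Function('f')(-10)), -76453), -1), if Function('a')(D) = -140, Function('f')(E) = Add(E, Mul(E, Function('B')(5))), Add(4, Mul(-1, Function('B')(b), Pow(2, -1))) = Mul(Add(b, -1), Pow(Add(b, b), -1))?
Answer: Rational(-1, 76593) ≈ -1.3056e-5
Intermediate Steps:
Function('B')(b) = Add(8, Mul(-1, Pow(b, -1), Add(-1, b))) (Function('B')(b) = Add(8, Mul(-2, Mul(Add(b, -1), Pow(Add(b, b), -1)))) = Add(8, Mul(-2, Mul(Add(-1, b), Pow(Mul(2, b), -1)))) = Add(8, Mul(-2, Mul(Add(-1, b), Mul(Rational(1, 2), Pow(b, -1))))) = Add(8, Mul(-2, Mul(Rational(1, 2), Pow(b, -1), Add(-1, b)))) = Add(8, Mul(-1, Pow(b, -1), Add(-1, b))))
Function('f')(E) = Mul(Rational(41, 5), E) (Function('f')(E) = Add(E, Mul(E, Add(7, Pow(5, -1)))) = Add(E, Mul(E, Add(7, Rational(1, 5)))) = Add(E, Mul(E, Rational(36, 5))) = Add(E, Mul(Rational(36, 5), E)) = Mul(Rational(41, 5), E))
Pow(Add(Function('a')(Function('f')(-10)), -76453), -1) = Pow(Add(-140, -76453), -1) = Pow(-76593, -1) = Rational(-1, 76593)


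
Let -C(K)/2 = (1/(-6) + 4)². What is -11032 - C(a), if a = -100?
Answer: -198047/18 ≈ -11003.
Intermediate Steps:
C(K) = -529/18 (C(K) = -2*(1/(-6) + 4)² = -2*(-⅙ + 4)² = -2*(23/6)² = -2*529/36 = -529/18)
-11032 - C(a) = -11032 - 1*(-529/18) = -11032 + 529/18 = -198047/18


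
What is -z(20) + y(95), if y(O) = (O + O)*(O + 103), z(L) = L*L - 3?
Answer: 37223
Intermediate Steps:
z(L) = -3 + L**2 (z(L) = L**2 - 3 = -3 + L**2)
y(O) = 2*O*(103 + O) (y(O) = (2*O)*(103 + O) = 2*O*(103 + O))
-z(20) + y(95) = -(-3 + 20**2) + 2*95*(103 + 95) = -(-3 + 400) + 2*95*198 = -1*397 + 37620 = -397 + 37620 = 37223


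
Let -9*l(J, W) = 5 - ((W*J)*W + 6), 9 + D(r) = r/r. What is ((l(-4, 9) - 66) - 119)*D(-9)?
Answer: 15904/9 ≈ 1767.1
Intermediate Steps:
D(r) = -8 (D(r) = -9 + r/r = -9 + 1 = -8)
l(J, W) = ⅑ + J*W²/9 (l(J, W) = -(5 - ((W*J)*W + 6))/9 = -(5 - ((J*W)*W + 6))/9 = -(5 - (J*W² + 6))/9 = -(5 - (6 + J*W²))/9 = -(5 + (-6 - J*W²))/9 = -(-1 - J*W²)/9 = ⅑ + J*W²/9)
((l(-4, 9) - 66) - 119)*D(-9) = (((⅑ + (⅑)*(-4)*9²) - 66) - 119)*(-8) = (((⅑ + (⅑)*(-4)*81) - 66) - 119)*(-8) = (((⅑ - 36) - 66) - 119)*(-8) = ((-323/9 - 66) - 119)*(-8) = (-917/9 - 119)*(-8) = -1988/9*(-8) = 15904/9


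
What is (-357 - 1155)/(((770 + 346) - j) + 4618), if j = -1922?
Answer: -63/319 ≈ -0.19749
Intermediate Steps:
(-357 - 1155)/(((770 + 346) - j) + 4618) = (-357 - 1155)/(((770 + 346) - 1*(-1922)) + 4618) = -1512/((1116 + 1922) + 4618) = -1512/(3038 + 4618) = -1512/7656 = -1512*1/7656 = -63/319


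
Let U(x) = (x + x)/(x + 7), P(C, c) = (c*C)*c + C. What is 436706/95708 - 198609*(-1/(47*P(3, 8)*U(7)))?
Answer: 3835146777/146193970 ≈ 26.233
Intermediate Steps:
P(C, c) = C + C*c**2 (P(C, c) = (C*c)*c + C = C*c**2 + C = C + C*c**2)
U(x) = 2*x/(7 + x) (U(x) = (2*x)/(7 + x) = 2*x/(7 + x))
436706/95708 - 198609*(-1/(47*P(3, 8)*U(7))) = 436706/95708 - 198609*(-1/(141*(1 + 8**2))) = 436706*(1/95708) - 198609*(-1/(141*(1 + 64))) = 218353/47854 - 198609/(((3*65)*(-47))*(2*7*(1/14))) = 218353/47854 - 198609/((195*(-47))*1) = 218353/47854 - 198609/((-9165*1)) = 218353/47854 - 198609/(-9165) = 218353/47854 - 198609*(-1/9165) = 218353/47854 + 66203/3055 = 3835146777/146193970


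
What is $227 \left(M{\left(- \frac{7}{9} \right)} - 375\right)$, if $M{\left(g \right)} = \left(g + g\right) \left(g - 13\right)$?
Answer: $- \frac{6501053}{81} \approx -80260.0$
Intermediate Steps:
$M{\left(g \right)} = 2 g \left(-13 + g\right)$
$227 \left(M{\left(- \frac{7}{9} \right)} - 375\right) = 227 \left(2 \left(- \frac{7}{9}\right) \left(-13 - \frac{7}{9}\right) - 375\right) = 227 \left(2 \left(- \frac{7}{9}\right) \left(- \frac{124}{9}\right) - 375\right) = 227 \left(\frac{1736}{81} - 375\right) = 227 \left(- \frac{28639}{81}\right) = - \frac{6501053}{81}$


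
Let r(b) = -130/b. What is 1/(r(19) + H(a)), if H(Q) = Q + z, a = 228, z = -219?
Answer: 19/41 ≈ 0.46341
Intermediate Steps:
H(Q) = -219 + Q (H(Q) = Q - 219 = -219 + Q)
1/(r(19) + H(a)) = 1/(-130/19 + (-219 + 228)) = 1/(-130*1/19 + 9) = 1/(-130/19 + 9) = 1/(41/19) = 19/41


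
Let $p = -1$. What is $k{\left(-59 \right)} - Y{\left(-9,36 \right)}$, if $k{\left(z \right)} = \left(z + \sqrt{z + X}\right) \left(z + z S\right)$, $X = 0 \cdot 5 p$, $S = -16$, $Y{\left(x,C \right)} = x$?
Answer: $-52206 + 885 i \sqrt{59} \approx -52206.0 + 6797.8 i$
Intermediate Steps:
$X = 0$ ($X = 0 \cdot 5 \left(-1\right) = 0 \left(-1\right) = 0$)
$k{\left(z \right)} = - 15 z \left(z + \sqrt{z}\right)$ ($k{\left(z \right)} = \left(z + \sqrt{z + 0}\right) \left(z + z \left(-16\right)\right) = \left(z + \sqrt{z}\right) \left(z - 16 z\right) = \left(z + \sqrt{z}\right) \left(- 15 z\right) = - 15 z \left(z + \sqrt{z}\right)$)
$k{\left(-59 \right)} - Y{\left(-9,36 \right)} = 15 \left(-59\right) \left(\left(-1\right) \left(-59\right) - \sqrt{-59}\right) - -9 = 15 \left(-59\right) \left(59 - i \sqrt{59}\right) + 9 = \left(-52215 + 885 i \sqrt{59}\right) + 9 = -52206 + 885 i \sqrt{59}$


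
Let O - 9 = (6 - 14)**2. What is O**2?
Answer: 5329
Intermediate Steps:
O = 73 (O = 9 + (6 - 14)**2 = 9 + (-8)**2 = 9 + 64 = 73)
O**2 = 73**2 = 5329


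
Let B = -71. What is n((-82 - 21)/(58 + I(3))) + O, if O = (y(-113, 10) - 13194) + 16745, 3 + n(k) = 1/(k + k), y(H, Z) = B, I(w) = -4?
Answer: 358104/103 ≈ 3476.7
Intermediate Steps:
y(H, Z) = -71
n(k) = -3 + 1/(2*k) (n(k) = -3 + 1/(k + k) = -3 + 1/(2*k))
O = 3480 (O = (-71 - 13194) + 16745 = -13265 + 16745 = 3480)
n((-82 - 21)/(58 + I(3))) + O = (-3 + 1/(2*(((-82 - 21)/(58 - 4))))) + 3480 = (-3 + 1/(2*((-103/54)))) + 3480 = (-3 + 1/(2*((-103*1/54)))) + 3480 = (-3 + 1/(2*(-103/54))) + 3480 = (-3 + (½)*(-54/103)) + 3480 = (-3 - 27/103) + 3480 = -336/103 + 3480 = 358104/103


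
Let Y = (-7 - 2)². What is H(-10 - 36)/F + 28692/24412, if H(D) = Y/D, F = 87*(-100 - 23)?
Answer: 392374989/333797482 ≈ 1.1755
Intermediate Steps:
F = -10701 (F = 87*(-123) = -10701)
Y = 81 (Y = (-9)² = 81)
H(D) = 81/D
H(-10 - 36)/F + 28692/24412 = (81/(-10 - 36))/(-10701) + 28692/24412 = (81/(-46))*(-1/10701) + 28692*(1/24412) = (81*(-1/46))*(-1/10701) + 7173/6103 = -81/46*(-1/10701) + 7173/6103 = 9/54694 + 7173/6103 = 392374989/333797482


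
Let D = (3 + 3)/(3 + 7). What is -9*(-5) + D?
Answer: 228/5 ≈ 45.600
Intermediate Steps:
D = 3/5 (D = 6/10 = 6*(1/10) = 3/5 ≈ 0.60000)
-9*(-5) + D = -9*(-5) + 3/5 = 45 + 3/5 = 228/5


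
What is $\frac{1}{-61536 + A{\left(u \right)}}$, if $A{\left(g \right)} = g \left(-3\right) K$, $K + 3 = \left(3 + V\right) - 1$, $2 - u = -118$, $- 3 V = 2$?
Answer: $- \frac{1}{60936} \approx -1.6411 \cdot 10^{-5}$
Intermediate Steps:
$V = - \frac{2}{3}$ ($V = \left(- \frac{1}{3}\right) 2 = - \frac{2}{3} \approx -0.66667$)
$u = 120$ ($u = 2 - -118 = 2 + 118 = 120$)
$K = - \frac{5}{3}$ ($K = -3 + \left(\left(3 - \frac{2}{3}\right) - 1\right) = -3 + \left(\frac{7}{3} - 1\right) = -3 + \frac{4}{3} = - \frac{5}{3} \approx -1.6667$)
$A{\left(g \right)} = 5 g$ ($A{\left(g \right)} = g \left(-3\right) \left(- \frac{5}{3}\right) = - 3 g \left(- \frac{5}{3}\right) = 5 g$)
$\frac{1}{-61536 + A{\left(u \right)}} = \frac{1}{-61536 + 5 \cdot 120} = \frac{1}{-61536 + 600} = \frac{1}{-60936} = - \frac{1}{60936}$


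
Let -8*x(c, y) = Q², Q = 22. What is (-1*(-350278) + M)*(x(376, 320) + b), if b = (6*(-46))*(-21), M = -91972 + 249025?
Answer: 5819593901/2 ≈ 2.9098e+9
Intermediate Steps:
M = 157053
b = 5796 (b = -276*(-21) = 5796)
x(c, y) = -121/2 (x(c, y) = -⅛*22² = -⅛*484 = -121/2)
(-1*(-350278) + M)*(x(376, 320) + b) = (-1*(-350278) + 157053)*(-121/2 + 5796) = (350278 + 157053)*(11471/2) = 507331*(11471/2) = 5819593901/2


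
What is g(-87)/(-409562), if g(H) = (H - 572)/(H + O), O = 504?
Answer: 659/170787354 ≈ 3.8586e-6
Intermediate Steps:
g(H) = (-572 + H)/(504 + H) (g(H) = (H - 572)/(H + 504) = (-572 + H)/(504 + H))
g(-87)/(-409562) = ((-572 - 87)/(504 - 87))/(-409562) = (-659/417)*(-1/409562) = ((1/417)*(-659))*(-1/409562) = -659/417*(-1/409562) = 659/170787354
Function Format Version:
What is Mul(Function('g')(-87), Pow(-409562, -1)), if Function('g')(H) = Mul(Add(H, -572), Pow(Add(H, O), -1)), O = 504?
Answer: Rational(659, 170787354) ≈ 3.8586e-6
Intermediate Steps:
Function('g')(H) = Mul(Pow(Add(504, H), -1), Add(-572, H)) (Function('g')(H) = Mul(Add(H, -572), Pow(Add(H, 504), -1)) = Mul(Add(-572, H), Pow(Add(504, H), -1)) = Mul(Pow(Add(504, H), -1), Add(-572, H)))
Mul(Function('g')(-87), Pow(-409562, -1)) = Mul(Mul(Pow(Add(504, -87), -1), Add(-572, -87)), Pow(-409562, -1)) = Mul(Mul(Pow(417, -1), -659), Rational(-1, 409562)) = Mul(Mul(Rational(1, 417), -659), Rational(-1, 409562)) = Mul(Rational(-659, 417), Rational(-1, 409562)) = Rational(659, 170787354)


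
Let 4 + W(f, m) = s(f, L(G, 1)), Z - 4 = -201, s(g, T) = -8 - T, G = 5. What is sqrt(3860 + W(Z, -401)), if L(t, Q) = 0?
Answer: 2*sqrt(962) ≈ 62.032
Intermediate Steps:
Z = -197 (Z = 4 - 201 = -197)
W(f, m) = -12 (W(f, m) = -4 + (-8 - 1*0) = -4 + (-8 + 0) = -4 - 8 = -12)
sqrt(3860 + W(Z, -401)) = sqrt(3860 - 12) = sqrt(3848) = 2*sqrt(962)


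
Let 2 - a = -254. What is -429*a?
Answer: -109824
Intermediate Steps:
a = 256 (a = 2 - 1*(-254) = 2 + 254 = 256)
-429*a = -429*256 = -109824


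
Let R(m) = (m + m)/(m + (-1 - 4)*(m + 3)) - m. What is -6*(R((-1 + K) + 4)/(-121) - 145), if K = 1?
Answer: 296598/341 ≈ 869.79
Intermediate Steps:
R(m) = -m + 2*m/(-15 - 4*m) (R(m) = (2*m)/(m - 5*(3 + m)) - m = (2*m)/(m + (-15 - 5*m)) - m = (2*m)/(-15 - 4*m) - m = 2*m/(-15 - 4*m) - m = -m + 2*m/(-15 - 4*m))
-6*(R((-1 + K) + 4)/(-121) - 145) = -6*(-((-1 + 1) + 4)*(17 + 4*((-1 + 1) + 4))/(15 + 4*((-1 + 1) + 4))/(-121) - 145) = -6*(-(0 + 4)*(17 + 4*(0 + 4))/(15 + 4*(0 + 4))*(-1/121) - 145) = -6*(-1*4*(17 + 4*4)/(15 + 4*4)*(-1/121) - 145) = -6*(-1*4*(17 + 16)/(15 + 16)*(-1/121) - 145) = -6*(-1*4*33/31*(-1/121) - 145) = -6*(-1*4*1/31*33*(-1/121) - 145) = -6*(-132/31*(-1/121) - 145) = -6*(12/341 - 145) = -6*(-49433/341) = 296598/341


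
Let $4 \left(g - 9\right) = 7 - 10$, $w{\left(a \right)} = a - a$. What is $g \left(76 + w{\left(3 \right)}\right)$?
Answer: $627$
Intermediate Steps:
$w{\left(a \right)} = 0$
$g = \frac{33}{4}$ ($g = 9 + \frac{7 - 10}{4} = 9 + \frac{1}{4} \left(-3\right) = 9 - \frac{3}{4} = \frac{33}{4} \approx 8.25$)
$g \left(76 + w{\left(3 \right)}\right) = \frac{33 \left(76 + 0\right)}{4} = \frac{33}{4} \cdot 76 = 627$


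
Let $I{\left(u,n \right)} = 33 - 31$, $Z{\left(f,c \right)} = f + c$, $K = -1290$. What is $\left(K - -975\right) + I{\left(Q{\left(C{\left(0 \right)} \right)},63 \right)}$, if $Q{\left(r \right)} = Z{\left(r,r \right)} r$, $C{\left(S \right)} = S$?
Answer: $-313$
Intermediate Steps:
$Z{\left(f,c \right)} = c + f$
$Q{\left(r \right)} = 2 r^{2}$ ($Q{\left(r \right)} = \left(r + r\right) r = 2 r r = 2 r^{2}$)
$I{\left(u,n \right)} = 2$
$\left(K - -975\right) + I{\left(Q{\left(C{\left(0 \right)} \right)},63 \right)} = \left(-1290 - -975\right) + 2 = \left(-1290 + 975\right) + 2 = -315 + 2 = -313$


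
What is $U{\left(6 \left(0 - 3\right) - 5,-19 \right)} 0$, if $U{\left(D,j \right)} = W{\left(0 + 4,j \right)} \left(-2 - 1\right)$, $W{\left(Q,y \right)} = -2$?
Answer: $0$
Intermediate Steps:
$U{\left(D,j \right)} = 6$ ($U{\left(D,j \right)} = - 2 \left(-2 - 1\right) = \left(-2\right) \left(-3\right) = 6$)
$U{\left(6 \left(0 - 3\right) - 5,-19 \right)} 0 = 6 \cdot 0 = 0$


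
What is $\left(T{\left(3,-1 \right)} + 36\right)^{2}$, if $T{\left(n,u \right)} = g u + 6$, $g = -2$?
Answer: $1936$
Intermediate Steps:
$T{\left(n,u \right)} = 6 - 2 u$ ($T{\left(n,u \right)} = - 2 u + 6 = 6 - 2 u$)
$\left(T{\left(3,-1 \right)} + 36\right)^{2} = \left(\left(6 - -2\right) + 36\right)^{2} = \left(\left(6 + 2\right) + 36\right)^{2} = \left(8 + 36\right)^{2} = 44^{2} = 1936$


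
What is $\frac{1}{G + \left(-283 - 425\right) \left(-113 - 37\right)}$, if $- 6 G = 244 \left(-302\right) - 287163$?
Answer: $\frac{6}{998051} \approx 6.0117 \cdot 10^{-6}$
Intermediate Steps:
$G = \frac{360851}{6}$ ($G = - \frac{244 \left(-302\right) - 287163}{6} = - \frac{-73688 - 287163}{6} = \left(- \frac{1}{6}\right) \left(-360851\right) = \frac{360851}{6} \approx 60142.0$)
$\frac{1}{G + \left(-283 - 425\right) \left(-113 - 37\right)} = \frac{1}{\frac{360851}{6} + \left(-283 - 425\right) \left(-113 - 37\right)} = \frac{1}{\frac{360851}{6} - 708 \left(-113 - 37\right)} = \frac{1}{\frac{360851}{6} - -106200} = \frac{1}{\frac{360851}{6} + 106200} = \frac{1}{\frac{998051}{6}} = \frac{6}{998051}$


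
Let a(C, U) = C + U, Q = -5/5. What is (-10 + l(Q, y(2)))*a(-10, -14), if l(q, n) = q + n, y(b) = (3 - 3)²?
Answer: 264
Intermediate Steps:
y(b) = 0 (y(b) = 0² = 0)
Q = -1 (Q = -5*⅕ = -1)
l(q, n) = n + q
(-10 + l(Q, y(2)))*a(-10, -14) = (-10 + (0 - 1))*(-10 - 14) = (-10 - 1)*(-24) = -11*(-24) = 264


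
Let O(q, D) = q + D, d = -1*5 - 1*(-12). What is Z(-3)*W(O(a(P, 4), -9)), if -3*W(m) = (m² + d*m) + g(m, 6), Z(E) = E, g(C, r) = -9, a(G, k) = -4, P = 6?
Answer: 69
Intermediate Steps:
d = 7 (d = -5 + 12 = 7)
O(q, D) = D + q
W(m) = 3 - 7*m/3 - m²/3 (W(m) = -((m² + 7*m) - 9)/3 = -(-9 + m² + 7*m)/3 = 3 - 7*m/3 - m²/3)
Z(-3)*W(O(a(P, 4), -9)) = -3*(3 - 7*(-9 - 4)/3 - (-9 - 4)²/3) = -3*(3 - 7/3*(-13) - ⅓*(-13)²) = -3*(3 + 91/3 - ⅓*169) = -3*(3 + 91/3 - 169/3) = -3*(-23) = 69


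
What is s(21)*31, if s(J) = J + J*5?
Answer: 3906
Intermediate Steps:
s(J) = 6*J (s(J) = J + 5*J = 6*J)
s(21)*31 = (6*21)*31 = 126*31 = 3906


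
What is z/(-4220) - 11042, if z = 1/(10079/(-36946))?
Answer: -234826772507/21266690 ≈ -11042.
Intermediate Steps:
z = -36946/10079 (z = 1/(10079*(-1/36946)) = 1/(-10079/36946) = -36946/10079 ≈ -3.6656)
z/(-4220) - 11042 = -36946/10079/(-4220) - 11042 = -36946/10079*(-1/4220) - 11042 = 18473/21266690 - 11042 = -234826772507/21266690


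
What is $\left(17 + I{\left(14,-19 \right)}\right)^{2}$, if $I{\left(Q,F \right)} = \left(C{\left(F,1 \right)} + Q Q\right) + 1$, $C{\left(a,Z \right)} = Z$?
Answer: $46225$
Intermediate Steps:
$I{\left(Q,F \right)} = 2 + Q^{2}$ ($I{\left(Q,F \right)} = \left(1 + Q Q\right) + 1 = \left(1 + Q^{2}\right) + 1 = 2 + Q^{2}$)
$\left(17 + I{\left(14,-19 \right)}\right)^{2} = \left(17 + \left(2 + 14^{2}\right)\right)^{2} = \left(17 + \left(2 + 196\right)\right)^{2} = \left(17 + 198\right)^{2} = 215^{2} = 46225$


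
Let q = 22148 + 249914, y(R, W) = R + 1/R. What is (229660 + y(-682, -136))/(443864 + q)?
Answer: 156162995/488261532 ≈ 0.31983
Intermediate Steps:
q = 272062
(229660 + y(-682, -136))/(443864 + q) = (229660 + (-682 + 1/(-682)))/(443864 + 272062) = (229660 + (-682 - 1/682))/715926 = (229660 - 465125/682)*(1/715926) = (156162995/682)*(1/715926) = 156162995/488261532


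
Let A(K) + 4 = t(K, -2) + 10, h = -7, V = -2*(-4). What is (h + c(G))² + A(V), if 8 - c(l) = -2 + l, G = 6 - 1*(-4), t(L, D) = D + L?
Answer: 61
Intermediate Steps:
G = 10 (G = 6 + 4 = 10)
c(l) = 10 - l (c(l) = 8 - (-2 + l) = 8 + (2 - l) = 10 - l)
V = 8
A(K) = 4 + K (A(K) = -4 + ((-2 + K) + 10) = -4 + (8 + K) = 4 + K)
(h + c(G))² + A(V) = (-7 + (10 - 1*10))² + (4 + 8) = (-7 + (10 - 10))² + 12 = (-7 + 0)² + 12 = (-7)² + 12 = 49 + 12 = 61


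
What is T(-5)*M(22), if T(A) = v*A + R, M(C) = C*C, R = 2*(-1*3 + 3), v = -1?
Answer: 2420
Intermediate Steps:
R = 0 (R = 2*(-3 + 3) = 2*0 = 0)
M(C) = C²
T(A) = -A (T(A) = -A + 0 = -A)
T(-5)*M(22) = -1*(-5)*22² = 5*484 = 2420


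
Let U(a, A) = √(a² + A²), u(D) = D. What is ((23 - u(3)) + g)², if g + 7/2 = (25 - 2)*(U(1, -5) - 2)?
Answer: 58497/4 - 1357*√26 ≈ 7704.9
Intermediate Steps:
U(a, A) = √(A² + a²)
g = -99/2 + 23*√26 (g = -7/2 + (25 - 2)*(√((-5)² + 1²) - 2) = -7/2 + 23*(√(25 + 1) - 2) = -7/2 + 23*(√26 - 2) = -7/2 + 23*(-2 + √26) = -7/2 + (-46 + 23*√26) = -99/2 + 23*√26 ≈ 67.777)
((23 - u(3)) + g)² = ((23 - 1*3) + (-99/2 + 23*√26))² = ((23 - 3) + (-99/2 + 23*√26))² = (20 + (-99/2 + 23*√26))² = (-59/2 + 23*√26)²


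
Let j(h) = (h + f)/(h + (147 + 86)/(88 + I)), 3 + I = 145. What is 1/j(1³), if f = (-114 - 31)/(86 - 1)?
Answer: -7871/2760 ≈ -2.8518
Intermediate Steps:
I = 142 (I = -3 + 145 = 142)
f = -29/17 (f = -145/85 = -145*1/85 = -29/17 ≈ -1.7059)
j(h) = (-29/17 + h)/(233/230 + h) (j(h) = (h - 29/17)/(h + (147 + 86)/(88 + 142)) = (-29/17 + h)/(h + 233/230) = (-29/17 + h)/(233/230 + h))
1/j(1³) = 1/(230*(-29 + 17*1³)/(17*(233 + 230*1³))) = 1/(230*(-29 + 17*1)/(17*(233 + 230*1))) = 1/(230*(-29 + 17)/(17*(233 + 230))) = 1/((230/17)*(-12)/463) = 1/((230/17)*(1/463)*(-12)) = 1/(-2760/7871) = -7871/2760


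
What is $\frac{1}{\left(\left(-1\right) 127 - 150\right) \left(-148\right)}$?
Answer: $\frac{1}{40996} \approx 2.4393 \cdot 10^{-5}$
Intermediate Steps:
$\frac{1}{\left(\left(-1\right) 127 - 150\right) \left(-148\right)} = \frac{1}{\left(-127 - 150\right) \left(-148\right)} = \frac{1}{\left(-277\right) \left(-148\right)} = \frac{1}{40996}$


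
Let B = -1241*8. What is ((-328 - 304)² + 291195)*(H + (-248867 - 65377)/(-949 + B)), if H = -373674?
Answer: -2806770820591626/10877 ≈ -2.5805e+11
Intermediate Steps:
B = -9928
((-328 - 304)² + 291195)*(H + (-248867 - 65377)/(-949 + B)) = ((-328 - 304)² + 291195)*(-373674 + (-248867 - 65377)/(-949 - 9928)) = ((-632)² + 291195)*(-373674 - 314244/(-10877)) = (399424 + 291195)*(-373674 - 314244*(-1/10877)) = 690619*(-373674 + 314244/10877) = 690619*(-4064137854/10877) = -2806770820591626/10877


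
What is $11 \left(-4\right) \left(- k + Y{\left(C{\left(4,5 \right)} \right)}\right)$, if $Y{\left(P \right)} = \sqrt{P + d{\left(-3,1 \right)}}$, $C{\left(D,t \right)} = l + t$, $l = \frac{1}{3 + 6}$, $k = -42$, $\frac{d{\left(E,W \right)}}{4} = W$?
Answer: $-1848 - \frac{44 \sqrt{82}}{3} \approx -1980.8$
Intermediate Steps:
$d{\left(E,W \right)} = 4 W$
$l = \frac{1}{9} \approx 0.11111$
$C{\left(D,t \right)} = \frac{1}{9} + t$
$Y{\left(P \right)} = \sqrt{4 + P}$ ($Y{\left(P \right)} = \sqrt{P + 4 \cdot 1} = \sqrt{P + 4} = \sqrt{4 + P}$)
$11 \left(-4\right) \left(- k + Y{\left(C{\left(4,5 \right)} \right)}\right) = 11 \left(-4\right) \left(\left(-1\right) \left(-42\right) + \sqrt{4 + \left(\frac{1}{9} + 5\right)}\right) = - 44 \left(42 + \sqrt{4 + \frac{46}{9}}\right) = - 44 \left(42 + \sqrt{\frac{82}{9}}\right) = - 44 \left(42 + \frac{\sqrt{82}}{3}\right) = -1848 - \frac{44 \sqrt{82}}{3}$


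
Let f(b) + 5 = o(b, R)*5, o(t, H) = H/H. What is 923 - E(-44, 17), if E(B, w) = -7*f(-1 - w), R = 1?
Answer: 923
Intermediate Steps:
o(t, H) = 1
f(b) = 0 (f(b) = -5 + 1*5 = -5 + 5 = 0)
E(B, w) = 0 (E(B, w) = -7*0 = 0)
923 - E(-44, 17) = 923 - 1*0 = 923 + 0 = 923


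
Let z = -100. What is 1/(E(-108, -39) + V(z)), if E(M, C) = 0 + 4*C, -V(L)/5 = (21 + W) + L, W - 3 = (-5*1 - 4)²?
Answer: -1/181 ≈ -0.0055249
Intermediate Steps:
W = 84 (W = 3 + (-5*1 - 4)² = 3 + (-5 - 4)² = 3 + (-9)² = 3 + 81 = 84)
V(L) = -525 - 5*L (V(L) = -5*((21 + 84) + L) = -5*(105 + L) = -525 - 5*L)
E(M, C) = 4*C
1/(E(-108, -39) + V(z)) = 1/(4*(-39) + (-525 - 5*(-100))) = 1/(-156 + (-525 + 500)) = 1/(-156 - 25) = 1/(-181) = -1/181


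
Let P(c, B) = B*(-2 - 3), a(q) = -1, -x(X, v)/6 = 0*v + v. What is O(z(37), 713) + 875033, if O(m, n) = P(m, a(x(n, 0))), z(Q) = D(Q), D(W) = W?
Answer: 875038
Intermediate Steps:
x(X, v) = -6*v (x(X, v) = -6*(0*v + v) = -6*(0 + v) = -6*v)
z(Q) = Q
P(c, B) = -5*B (P(c, B) = B*(-5) = -5*B)
O(m, n) = 5 (O(m, n) = -5*(-1) = 5)
O(z(37), 713) + 875033 = 5 + 875033 = 875038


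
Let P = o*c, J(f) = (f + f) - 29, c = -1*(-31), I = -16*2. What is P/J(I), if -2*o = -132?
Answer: -22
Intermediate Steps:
I = -32
c = 31
o = 66 (o = -1/2*(-132) = 66)
J(f) = -29 + 2*f (J(f) = 2*f - 29 = -29 + 2*f)
P = 2046 (P = 66*31 = 2046)
P/J(I) = 2046/(-29 + 2*(-32)) = 2046/(-29 - 64) = 2046/(-93) = 2046*(-1/93) = -22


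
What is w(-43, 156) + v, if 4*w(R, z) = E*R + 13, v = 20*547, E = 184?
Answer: 35861/4 ≈ 8965.3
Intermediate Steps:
v = 10940
w(R, z) = 13/4 + 46*R (w(R, z) = (184*R + 13)/4 = (13 + 184*R)/4 = 13/4 + 46*R)
w(-43, 156) + v = (13/4 + 46*(-43)) + 10940 = (13/4 - 1978) + 10940 = -7899/4 + 10940 = 35861/4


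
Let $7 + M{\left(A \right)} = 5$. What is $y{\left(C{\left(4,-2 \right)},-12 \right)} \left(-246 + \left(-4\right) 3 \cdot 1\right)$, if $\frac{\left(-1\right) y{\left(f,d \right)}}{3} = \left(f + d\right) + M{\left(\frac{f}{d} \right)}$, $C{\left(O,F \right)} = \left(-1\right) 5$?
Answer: $-14706$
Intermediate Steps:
$C{\left(O,F \right)} = -5$
$M{\left(A \right)} = -2$ ($M{\left(A \right)} = -7 + 5 = -2$)
$y{\left(f,d \right)} = 6 - 3 d - 3 f$ ($y{\left(f,d \right)} = - 3 \left(\left(f + d\right) - 2\right) = - 3 \left(\left(d + f\right) - 2\right) = - 3 \left(-2 + d + f\right) = 6 - 3 d - 3 f$)
$y{\left(C{\left(4,-2 \right)},-12 \right)} \left(-246 + \left(-4\right) 3 \cdot 1\right) = \left(6 - -36 - -15\right) \left(-246 + \left(-4\right) 3 \cdot 1\right) = \left(6 + 36 + 15\right) \left(-246 - 12\right) = 57 \left(-246 - 12\right) = 57 \left(-258\right) = -14706$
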